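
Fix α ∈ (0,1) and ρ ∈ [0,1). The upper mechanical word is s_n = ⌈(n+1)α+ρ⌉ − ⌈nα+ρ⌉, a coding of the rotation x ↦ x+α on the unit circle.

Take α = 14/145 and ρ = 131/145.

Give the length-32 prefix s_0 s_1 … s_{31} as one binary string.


01000000000100000000010000000000

n=0: ⌈(1·14+131)/145⌉ − ⌈(0·14+131)/145⌉ = ⌈145/145⌉ − ⌈131/145⌉ = 1 − 1 = 0
n=1: ⌈(2·14+131)/145⌉ − ⌈(1·14+131)/145⌉ = ⌈159/145⌉ − ⌈145/145⌉ = 2 − 1 = 1
n=2: ⌈(3·14+131)/145⌉ − ⌈(2·14+131)/145⌉ = ⌈173/145⌉ − ⌈159/145⌉ = 2 − 2 = 0
n=3: ⌈(4·14+131)/145⌉ − ⌈(3·14+131)/145⌉ = ⌈187/145⌉ − ⌈173/145⌉ = 2 − 2 = 0
n=4: ⌈(5·14+131)/145⌉ − ⌈(4·14+131)/145⌉ = ⌈201/145⌉ − ⌈187/145⌉ = 2 − 2 = 0
n=5: ⌈(6·14+131)/145⌉ − ⌈(5·14+131)/145⌉ = ⌈215/145⌉ − ⌈201/145⌉ = 2 − 2 = 0
n=6: ⌈(7·14+131)/145⌉ − ⌈(6·14+131)/145⌉ = ⌈229/145⌉ − ⌈215/145⌉ = 2 − 2 = 0
n=7: ⌈(8·14+131)/145⌉ − ⌈(7·14+131)/145⌉ = ⌈243/145⌉ − ⌈229/145⌉ = 2 − 2 = 0
n=8: ⌈(9·14+131)/145⌉ − ⌈(8·14+131)/145⌉ = ⌈257/145⌉ − ⌈243/145⌉ = 2 − 2 = 0
n=9: ⌈(10·14+131)/145⌉ − ⌈(9·14+131)/145⌉ = ⌈271/145⌉ − ⌈257/145⌉ = 2 − 2 = 0
n=10: ⌈(11·14+131)/145⌉ − ⌈(10·14+131)/145⌉ = ⌈285/145⌉ − ⌈271/145⌉ = 2 − 2 = 0
n=11: ⌈(12·14+131)/145⌉ − ⌈(11·14+131)/145⌉ = ⌈299/145⌉ − ⌈285/145⌉ = 3 − 2 = 1
n=12: ⌈(13·14+131)/145⌉ − ⌈(12·14+131)/145⌉ = ⌈313/145⌉ − ⌈299/145⌉ = 3 − 3 = 0
n=13: ⌈(14·14+131)/145⌉ − ⌈(13·14+131)/145⌉ = ⌈327/145⌉ − ⌈313/145⌉ = 3 − 3 = 0
n=14: ⌈(15·14+131)/145⌉ − ⌈(14·14+131)/145⌉ = ⌈341/145⌉ − ⌈327/145⌉ = 3 − 3 = 0
n=15: ⌈(16·14+131)/145⌉ − ⌈(15·14+131)/145⌉ = ⌈355/145⌉ − ⌈341/145⌉ = 3 − 3 = 0
n=16: ⌈(17·14+131)/145⌉ − ⌈(16·14+131)/145⌉ = ⌈369/145⌉ − ⌈355/145⌉ = 3 − 3 = 0
n=17: ⌈(18·14+131)/145⌉ − ⌈(17·14+131)/145⌉ = ⌈383/145⌉ − ⌈369/145⌉ = 3 − 3 = 0
n=18: ⌈(19·14+131)/145⌉ − ⌈(18·14+131)/145⌉ = ⌈397/145⌉ − ⌈383/145⌉ = 3 − 3 = 0
n=19: ⌈(20·14+131)/145⌉ − ⌈(19·14+131)/145⌉ = ⌈411/145⌉ − ⌈397/145⌉ = 3 − 3 = 0
n=20: ⌈(21·14+131)/145⌉ − ⌈(20·14+131)/145⌉ = ⌈425/145⌉ − ⌈411/145⌉ = 3 − 3 = 0
n=21: ⌈(22·14+131)/145⌉ − ⌈(21·14+131)/145⌉ = ⌈439/145⌉ − ⌈425/145⌉ = 4 − 3 = 1
n=22: ⌈(23·14+131)/145⌉ − ⌈(22·14+131)/145⌉ = ⌈453/145⌉ − ⌈439/145⌉ = 4 − 4 = 0
n=23: ⌈(24·14+131)/145⌉ − ⌈(23·14+131)/145⌉ = ⌈467/145⌉ − ⌈453/145⌉ = 4 − 4 = 0
n=24: ⌈(25·14+131)/145⌉ − ⌈(24·14+131)/145⌉ = ⌈481/145⌉ − ⌈467/145⌉ = 4 − 4 = 0
n=25: ⌈(26·14+131)/145⌉ − ⌈(25·14+131)/145⌉ = ⌈495/145⌉ − ⌈481/145⌉ = 4 − 4 = 0
n=26: ⌈(27·14+131)/145⌉ − ⌈(26·14+131)/145⌉ = ⌈509/145⌉ − ⌈495/145⌉ = 4 − 4 = 0
n=27: ⌈(28·14+131)/145⌉ − ⌈(27·14+131)/145⌉ = ⌈523/145⌉ − ⌈509/145⌉ = 4 − 4 = 0
n=28: ⌈(29·14+131)/145⌉ − ⌈(28·14+131)/145⌉ = ⌈537/145⌉ − ⌈523/145⌉ = 4 − 4 = 0
n=29: ⌈(30·14+131)/145⌉ − ⌈(29·14+131)/145⌉ = ⌈551/145⌉ − ⌈537/145⌉ = 4 − 4 = 0
n=30: ⌈(31·14+131)/145⌉ − ⌈(30·14+131)/145⌉ = ⌈565/145⌉ − ⌈551/145⌉ = 4 − 4 = 0
n=31: ⌈(32·14+131)/145⌉ − ⌈(31·14+131)/145⌉ = ⌈579/145⌉ − ⌈565/145⌉ = 4 − 4 = 0


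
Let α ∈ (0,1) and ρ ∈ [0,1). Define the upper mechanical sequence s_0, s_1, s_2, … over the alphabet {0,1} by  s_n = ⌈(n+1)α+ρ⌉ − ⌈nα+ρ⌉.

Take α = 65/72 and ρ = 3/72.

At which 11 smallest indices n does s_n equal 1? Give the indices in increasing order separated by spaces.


1 2 3 4 5 6 7 8 9 11 12

n=0: ⌈68/72⌉−⌈3/72⌉ = 1−1 = 0
n=1: ⌈133/72⌉−⌈68/72⌉ = 2−1 = 1  ← one
n=2: ⌈198/72⌉−⌈133/72⌉ = 3−2 = 1  ← one
n=3: ⌈263/72⌉−⌈198/72⌉ = 4−3 = 1  ← one
n=4: ⌈328/72⌉−⌈263/72⌉ = 5−4 = 1  ← one
n=5: ⌈393/72⌉−⌈328/72⌉ = 6−5 = 1  ← one
n=6: ⌈458/72⌉−⌈393/72⌉ = 7−6 = 1  ← one
n=7: ⌈523/72⌉−⌈458/72⌉ = 8−7 = 1  ← one
n=8: ⌈588/72⌉−⌈523/72⌉ = 9−8 = 1  ← one
n=9: ⌈653/72⌉−⌈588/72⌉ = 10−9 = 1  ← one
n=10: ⌈718/72⌉−⌈653/72⌉ = 10−10 = 0
n=11: ⌈783/72⌉−⌈718/72⌉ = 11−10 = 1  ← one
n=12: ⌈848/72⌉−⌈783/72⌉ = 12−11 = 1  ← one
positions of the first 11 ones: 1 2 3 4 5 6 7 8 9 11 12


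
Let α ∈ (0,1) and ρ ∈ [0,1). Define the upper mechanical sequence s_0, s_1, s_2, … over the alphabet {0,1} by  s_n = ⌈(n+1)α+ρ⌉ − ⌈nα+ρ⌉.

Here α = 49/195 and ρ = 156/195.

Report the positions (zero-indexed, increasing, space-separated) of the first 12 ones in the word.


n=0: ⌈205/195⌉−⌈156/195⌉ = 2−1 = 1  ← one
n=1: ⌈254/195⌉−⌈205/195⌉ = 2−2 = 0
n=2: ⌈303/195⌉−⌈254/195⌉ = 2−2 = 0
n=3: ⌈352/195⌉−⌈303/195⌉ = 2−2 = 0
n=4: ⌈401/195⌉−⌈352/195⌉ = 3−2 = 1  ← one
n=5: ⌈450/195⌉−⌈401/195⌉ = 3−3 = 0
n=6: ⌈499/195⌉−⌈450/195⌉ = 3−3 = 0
n=7: ⌈548/195⌉−⌈499/195⌉ = 3−3 = 0
n=8: ⌈597/195⌉−⌈548/195⌉ = 4−3 = 1  ← one
n=9: ⌈646/195⌉−⌈597/195⌉ = 4−4 = 0
n=10: ⌈695/195⌉−⌈646/195⌉ = 4−4 = 0
n=11: ⌈744/195⌉−⌈695/195⌉ = 4−4 = 0
n=12: ⌈793/195⌉−⌈744/195⌉ = 5−4 = 1  ← one
n=13: ⌈842/195⌉−⌈793/195⌉ = 5−5 = 0
n=14: ⌈891/195⌉−⌈842/195⌉ = 5−5 = 0
n=15: ⌈940/195⌉−⌈891/195⌉ = 5−5 = 0
n=16: ⌈989/195⌉−⌈940/195⌉ = 6−5 = 1  ← one
n=17: ⌈1038/195⌉−⌈989/195⌉ = 6−6 = 0
n=18: ⌈1087/195⌉−⌈1038/195⌉ = 6−6 = 0
n=19: ⌈1136/195⌉−⌈1087/195⌉ = 6−6 = 0
n=20: ⌈1185/195⌉−⌈1136/195⌉ = 7−6 = 1  ← one
n=21: ⌈1234/195⌉−⌈1185/195⌉ = 7−7 = 0
n=22: ⌈1283/195⌉−⌈1234/195⌉ = 7−7 = 0
n=23: ⌈1332/195⌉−⌈1283/195⌉ = 7−7 = 0
n=24: ⌈1381/195⌉−⌈1332/195⌉ = 8−7 = 1  ← one
n=25: ⌈1430/195⌉−⌈1381/195⌉ = 8−8 = 0
n=26: ⌈1479/195⌉−⌈1430/195⌉ = 8−8 = 0
n=27: ⌈1528/195⌉−⌈1479/195⌉ = 8−8 = 0
n=28: ⌈1577/195⌉−⌈1528/195⌉ = 9−8 = 1  ← one
n=29: ⌈1626/195⌉−⌈1577/195⌉ = 9−9 = 0
n=30: ⌈1675/195⌉−⌈1626/195⌉ = 9−9 = 0
n=31: ⌈1724/195⌉−⌈1675/195⌉ = 9−9 = 0
n=32: ⌈1773/195⌉−⌈1724/195⌉ = 10−9 = 1  ← one
n=33: ⌈1822/195⌉−⌈1773/195⌉ = 10−10 = 0
n=34: ⌈1871/195⌉−⌈1822/195⌉ = 10−10 = 0
n=35: ⌈1920/195⌉−⌈1871/195⌉ = 10−10 = 0
n=36: ⌈1969/195⌉−⌈1920/195⌉ = 11−10 = 1  ← one
n=37: ⌈2018/195⌉−⌈1969/195⌉ = 11−11 = 0
n=38: ⌈2067/195⌉−⌈2018/195⌉ = 11−11 = 0
n=39: ⌈2116/195⌉−⌈2067/195⌉ = 11−11 = 0
n=40: ⌈2165/195⌉−⌈2116/195⌉ = 12−11 = 1  ← one
n=41: ⌈2214/195⌉−⌈2165/195⌉ = 12−12 = 0
n=42: ⌈2263/195⌉−⌈2214/195⌉ = 12−12 = 0
n=43: ⌈2312/195⌉−⌈2263/195⌉ = 12−12 = 0
n=44: ⌈2361/195⌉−⌈2312/195⌉ = 13−12 = 1  ← one
positions of the first 12 ones: 0 4 8 12 16 20 24 28 32 36 40 44

0 4 8 12 16 20 24 28 32 36 40 44


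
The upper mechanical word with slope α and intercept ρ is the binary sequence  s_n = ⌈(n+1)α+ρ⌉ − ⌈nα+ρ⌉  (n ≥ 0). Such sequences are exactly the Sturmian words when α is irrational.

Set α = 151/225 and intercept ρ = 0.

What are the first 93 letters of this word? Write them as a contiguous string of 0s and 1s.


n=0: ⌈(1·151)/225⌉ − ⌈(0·151)/225⌉ = ⌈151/225⌉ − ⌈0/225⌉ = 1 − 0 = 1
n=1: ⌈(2·151)/225⌉ − ⌈(1·151)/225⌉ = ⌈302/225⌉ − ⌈151/225⌉ = 2 − 1 = 1
n=2: ⌈(3·151)/225⌉ − ⌈(2·151)/225⌉ = ⌈453/225⌉ − ⌈302/225⌉ = 3 − 2 = 1
n=3: ⌈(4·151)/225⌉ − ⌈(3·151)/225⌉ = ⌈604/225⌉ − ⌈453/225⌉ = 3 − 3 = 0
n=4: ⌈(5·151)/225⌉ − ⌈(4·151)/225⌉ = ⌈755/225⌉ − ⌈604/225⌉ = 4 − 3 = 1
n=5: ⌈(6·151)/225⌉ − ⌈(5·151)/225⌉ = ⌈906/225⌉ − ⌈755/225⌉ = 5 − 4 = 1
n=6: ⌈(7·151)/225⌉ − ⌈(6·151)/225⌉ = ⌈1057/225⌉ − ⌈906/225⌉ = 5 − 5 = 0
n=7: ⌈(8·151)/225⌉ − ⌈(7·151)/225⌉ = ⌈1208/225⌉ − ⌈1057/225⌉ = 6 − 5 = 1
n=8: ⌈(9·151)/225⌉ − ⌈(8·151)/225⌉ = ⌈1359/225⌉ − ⌈1208/225⌉ = 7 − 6 = 1
n=9: ⌈(10·151)/225⌉ − ⌈(9·151)/225⌉ = ⌈1510/225⌉ − ⌈1359/225⌉ = 7 − 7 = 0
n=10: ⌈(11·151)/225⌉ − ⌈(10·151)/225⌉ = ⌈1661/225⌉ − ⌈1510/225⌉ = 8 − 7 = 1
n=11: ⌈(12·151)/225⌉ − ⌈(11·151)/225⌉ = ⌈1812/225⌉ − ⌈1661/225⌉ = 9 − 8 = 1
n=12: ⌈(13·151)/225⌉ − ⌈(12·151)/225⌉ = ⌈1963/225⌉ − ⌈1812/225⌉ = 9 − 9 = 0
n=13: ⌈(14·151)/225⌉ − ⌈(13·151)/225⌉ = ⌈2114/225⌉ − ⌈1963/225⌉ = 10 − 9 = 1
n=14: ⌈(15·151)/225⌉ − ⌈(14·151)/225⌉ = ⌈2265/225⌉ − ⌈2114/225⌉ = 11 − 10 = 1
n=15: ⌈(16·151)/225⌉ − ⌈(15·151)/225⌉ = ⌈2416/225⌉ − ⌈2265/225⌉ = 11 − 11 = 0
n=16: ⌈(17·151)/225⌉ − ⌈(16·151)/225⌉ = ⌈2567/225⌉ − ⌈2416/225⌉ = 12 − 11 = 1
n=17: ⌈(18·151)/225⌉ − ⌈(17·151)/225⌉ = ⌈2718/225⌉ − ⌈2567/225⌉ = 13 − 12 = 1
n=18: ⌈(19·151)/225⌉ − ⌈(18·151)/225⌉ = ⌈2869/225⌉ − ⌈2718/225⌉ = 13 − 13 = 0
n=19: ⌈(20·151)/225⌉ − ⌈(19·151)/225⌉ = ⌈3020/225⌉ − ⌈2869/225⌉ = 14 − 13 = 1
n=20: ⌈(21·151)/225⌉ − ⌈(20·151)/225⌉ = ⌈3171/225⌉ − ⌈3020/225⌉ = 15 − 14 = 1
n=21: ⌈(22·151)/225⌉ − ⌈(21·151)/225⌉ = ⌈3322/225⌉ − ⌈3171/225⌉ = 15 − 15 = 0
n=22: ⌈(23·151)/225⌉ − ⌈(22·151)/225⌉ = ⌈3473/225⌉ − ⌈3322/225⌉ = 16 − 15 = 1
n=23: ⌈(24·151)/225⌉ − ⌈(23·151)/225⌉ = ⌈3624/225⌉ − ⌈3473/225⌉ = 17 − 16 = 1
n=24: ⌈(25·151)/225⌉ − ⌈(24·151)/225⌉ = ⌈3775/225⌉ − ⌈3624/225⌉ = 17 − 17 = 0
n=25: ⌈(26·151)/225⌉ − ⌈(25·151)/225⌉ = ⌈3926/225⌉ − ⌈3775/225⌉ = 18 − 17 = 1
n=26: ⌈(27·151)/225⌉ − ⌈(26·151)/225⌉ = ⌈4077/225⌉ − ⌈3926/225⌉ = 19 − 18 = 1
n=27: ⌈(28·151)/225⌉ − ⌈(27·151)/225⌉ = ⌈4228/225⌉ − ⌈4077/225⌉ = 19 − 19 = 0
n=28: ⌈(29·151)/225⌉ − ⌈(28·151)/225⌉ = ⌈4379/225⌉ − ⌈4228/225⌉ = 20 − 19 = 1
n=29: ⌈(30·151)/225⌉ − ⌈(29·151)/225⌉ = ⌈4530/225⌉ − ⌈4379/225⌉ = 21 − 20 = 1
n=30: ⌈(31·151)/225⌉ − ⌈(30·151)/225⌉ = ⌈4681/225⌉ − ⌈4530/225⌉ = 21 − 21 = 0
n=31: ⌈(32·151)/225⌉ − ⌈(31·151)/225⌉ = ⌈4832/225⌉ − ⌈4681/225⌉ = 22 − 21 = 1
n=32: ⌈(33·151)/225⌉ − ⌈(32·151)/225⌉ = ⌈4983/225⌉ − ⌈4832/225⌉ = 23 − 22 = 1
n=33: ⌈(34·151)/225⌉ − ⌈(33·151)/225⌉ = ⌈5134/225⌉ − ⌈4983/225⌉ = 23 − 23 = 0
n=34: ⌈(35·151)/225⌉ − ⌈(34·151)/225⌉ = ⌈5285/225⌉ − ⌈5134/225⌉ = 24 − 23 = 1
n=35: ⌈(36·151)/225⌉ − ⌈(35·151)/225⌉ = ⌈5436/225⌉ − ⌈5285/225⌉ = 25 − 24 = 1
n=36: ⌈(37·151)/225⌉ − ⌈(36·151)/225⌉ = ⌈5587/225⌉ − ⌈5436/225⌉ = 25 − 25 = 0
n=37: ⌈(38·151)/225⌉ − ⌈(37·151)/225⌉ = ⌈5738/225⌉ − ⌈5587/225⌉ = 26 − 25 = 1
n=38: ⌈(39·151)/225⌉ − ⌈(38·151)/225⌉ = ⌈5889/225⌉ − ⌈5738/225⌉ = 27 − 26 = 1
n=39: ⌈(40·151)/225⌉ − ⌈(39·151)/225⌉ = ⌈6040/225⌉ − ⌈5889/225⌉ = 27 − 27 = 0
n=40: ⌈(41·151)/225⌉ − ⌈(40·151)/225⌉ = ⌈6191/225⌉ − ⌈6040/225⌉ = 28 − 27 = 1
n=41: ⌈(42·151)/225⌉ − ⌈(41·151)/225⌉ = ⌈6342/225⌉ − ⌈6191/225⌉ = 29 − 28 = 1
n=42: ⌈(43·151)/225⌉ − ⌈(42·151)/225⌉ = ⌈6493/225⌉ − ⌈6342/225⌉ = 29 − 29 = 0
n=43: ⌈(44·151)/225⌉ − ⌈(43·151)/225⌉ = ⌈6644/225⌉ − ⌈6493/225⌉ = 30 − 29 = 1
n=44: ⌈(45·151)/225⌉ − ⌈(44·151)/225⌉ = ⌈6795/225⌉ − ⌈6644/225⌉ = 31 − 30 = 1
n=45: ⌈(46·151)/225⌉ − ⌈(45·151)/225⌉ = ⌈6946/225⌉ − ⌈6795/225⌉ = 31 − 31 = 0
n=46: ⌈(47·151)/225⌉ − ⌈(46·151)/225⌉ = ⌈7097/225⌉ − ⌈6946/225⌉ = 32 − 31 = 1
n=47: ⌈(48·151)/225⌉ − ⌈(47·151)/225⌉ = ⌈7248/225⌉ − ⌈7097/225⌉ = 33 − 32 = 1
n=48: ⌈(49·151)/225⌉ − ⌈(48·151)/225⌉ = ⌈7399/225⌉ − ⌈7248/225⌉ = 33 − 33 = 0
n=49: ⌈(50·151)/225⌉ − ⌈(49·151)/225⌉ = ⌈7550/225⌉ − ⌈7399/225⌉ = 34 − 33 = 1
n=50: ⌈(51·151)/225⌉ − ⌈(50·151)/225⌉ = ⌈7701/225⌉ − ⌈7550/225⌉ = 35 − 34 = 1
n=51: ⌈(52·151)/225⌉ − ⌈(51·151)/225⌉ = ⌈7852/225⌉ − ⌈7701/225⌉ = 35 − 35 = 0
n=52: ⌈(53·151)/225⌉ − ⌈(52·151)/225⌉ = ⌈8003/225⌉ − ⌈7852/225⌉ = 36 − 35 = 1
n=53: ⌈(54·151)/225⌉ − ⌈(53·151)/225⌉ = ⌈8154/225⌉ − ⌈8003/225⌉ = 37 − 36 = 1
n=54: ⌈(55·151)/225⌉ − ⌈(54·151)/225⌉ = ⌈8305/225⌉ − ⌈8154/225⌉ = 37 − 37 = 0
n=55: ⌈(56·151)/225⌉ − ⌈(55·151)/225⌉ = ⌈8456/225⌉ − ⌈8305/225⌉ = 38 − 37 = 1
n=56: ⌈(57·151)/225⌉ − ⌈(56·151)/225⌉ = ⌈8607/225⌉ − ⌈8456/225⌉ = 39 − 38 = 1
n=57: ⌈(58·151)/225⌉ − ⌈(57·151)/225⌉ = ⌈8758/225⌉ − ⌈8607/225⌉ = 39 − 39 = 0
n=58: ⌈(59·151)/225⌉ − ⌈(58·151)/225⌉ = ⌈8909/225⌉ − ⌈8758/225⌉ = 40 − 39 = 1
n=59: ⌈(60·151)/225⌉ − ⌈(59·151)/225⌉ = ⌈9060/225⌉ − ⌈8909/225⌉ = 41 − 40 = 1
n=60: ⌈(61·151)/225⌉ − ⌈(60·151)/225⌉ = ⌈9211/225⌉ − ⌈9060/225⌉ = 41 − 41 = 0
n=61: ⌈(62·151)/225⌉ − ⌈(61·151)/225⌉ = ⌈9362/225⌉ − ⌈9211/225⌉ = 42 − 41 = 1
n=62: ⌈(63·151)/225⌉ − ⌈(62·151)/225⌉ = ⌈9513/225⌉ − ⌈9362/225⌉ = 43 − 42 = 1
n=63: ⌈(64·151)/225⌉ − ⌈(63·151)/225⌉ = ⌈9664/225⌉ − ⌈9513/225⌉ = 43 − 43 = 0
n=64: ⌈(65·151)/225⌉ − ⌈(64·151)/225⌉ = ⌈9815/225⌉ − ⌈9664/225⌉ = 44 − 43 = 1
n=65: ⌈(66·151)/225⌉ − ⌈(65·151)/225⌉ = ⌈9966/225⌉ − ⌈9815/225⌉ = 45 − 44 = 1
n=66: ⌈(67·151)/225⌉ − ⌈(66·151)/225⌉ = ⌈10117/225⌉ − ⌈9966/225⌉ = 45 − 45 = 0
n=67: ⌈(68·151)/225⌉ − ⌈(67·151)/225⌉ = ⌈10268/225⌉ − ⌈10117/225⌉ = 46 − 45 = 1
n=68: ⌈(69·151)/225⌉ − ⌈(68·151)/225⌉ = ⌈10419/225⌉ − ⌈10268/225⌉ = 47 − 46 = 1
n=69: ⌈(70·151)/225⌉ − ⌈(69·151)/225⌉ = ⌈10570/225⌉ − ⌈10419/225⌉ = 47 − 47 = 0
n=70: ⌈(71·151)/225⌉ − ⌈(70·151)/225⌉ = ⌈10721/225⌉ − ⌈10570/225⌉ = 48 − 47 = 1
n=71: ⌈(72·151)/225⌉ − ⌈(71·151)/225⌉ = ⌈10872/225⌉ − ⌈10721/225⌉ = 49 − 48 = 1
n=72: ⌈(73·151)/225⌉ − ⌈(72·151)/225⌉ = ⌈11023/225⌉ − ⌈10872/225⌉ = 49 − 49 = 0
n=73: ⌈(74·151)/225⌉ − ⌈(73·151)/225⌉ = ⌈11174/225⌉ − ⌈11023/225⌉ = 50 − 49 = 1
n=74: ⌈(75·151)/225⌉ − ⌈(74·151)/225⌉ = ⌈11325/225⌉ − ⌈11174/225⌉ = 51 − 50 = 1
n=75: ⌈(76·151)/225⌉ − ⌈(75·151)/225⌉ = ⌈11476/225⌉ − ⌈11325/225⌉ = 52 − 51 = 1
n=76: ⌈(77·151)/225⌉ − ⌈(76·151)/225⌉ = ⌈11627/225⌉ − ⌈11476/225⌉ = 52 − 52 = 0
n=77: ⌈(78·151)/225⌉ − ⌈(77·151)/225⌉ = ⌈11778/225⌉ − ⌈11627/225⌉ = 53 − 52 = 1
n=78: ⌈(79·151)/225⌉ − ⌈(78·151)/225⌉ = ⌈11929/225⌉ − ⌈11778/225⌉ = 54 − 53 = 1
n=79: ⌈(80·151)/225⌉ − ⌈(79·151)/225⌉ = ⌈12080/225⌉ − ⌈11929/225⌉ = 54 − 54 = 0
n=80: ⌈(81·151)/225⌉ − ⌈(80·151)/225⌉ = ⌈12231/225⌉ − ⌈12080/225⌉ = 55 − 54 = 1
n=81: ⌈(82·151)/225⌉ − ⌈(81·151)/225⌉ = ⌈12382/225⌉ − ⌈12231/225⌉ = 56 − 55 = 1
n=82: ⌈(83·151)/225⌉ − ⌈(82·151)/225⌉ = ⌈12533/225⌉ − ⌈12382/225⌉ = 56 − 56 = 0
n=83: ⌈(84·151)/225⌉ − ⌈(83·151)/225⌉ = ⌈12684/225⌉ − ⌈12533/225⌉ = 57 − 56 = 1
n=84: ⌈(85·151)/225⌉ − ⌈(84·151)/225⌉ = ⌈12835/225⌉ − ⌈12684/225⌉ = 58 − 57 = 1
n=85: ⌈(86·151)/225⌉ − ⌈(85·151)/225⌉ = ⌈12986/225⌉ − ⌈12835/225⌉ = 58 − 58 = 0
n=86: ⌈(87·151)/225⌉ − ⌈(86·151)/225⌉ = ⌈13137/225⌉ − ⌈12986/225⌉ = 59 − 58 = 1
n=87: ⌈(88·151)/225⌉ − ⌈(87·151)/225⌉ = ⌈13288/225⌉ − ⌈13137/225⌉ = 60 − 59 = 1
n=88: ⌈(89·151)/225⌉ − ⌈(88·151)/225⌉ = ⌈13439/225⌉ − ⌈13288/225⌉ = 60 − 60 = 0
n=89: ⌈(90·151)/225⌉ − ⌈(89·151)/225⌉ = ⌈13590/225⌉ − ⌈13439/225⌉ = 61 − 60 = 1
n=90: ⌈(91·151)/225⌉ − ⌈(90·151)/225⌉ = ⌈13741/225⌉ − ⌈13590/225⌉ = 62 − 61 = 1
n=91: ⌈(92·151)/225⌉ − ⌈(91·151)/225⌉ = ⌈13892/225⌉ − ⌈13741/225⌉ = 62 − 62 = 0
n=92: ⌈(93·151)/225⌉ − ⌈(92·151)/225⌉ = ⌈14043/225⌉ − ⌈13892/225⌉ = 63 − 62 = 1

111011011011011011011011011011011011011011011011011011011011011011011011011101101101101101101


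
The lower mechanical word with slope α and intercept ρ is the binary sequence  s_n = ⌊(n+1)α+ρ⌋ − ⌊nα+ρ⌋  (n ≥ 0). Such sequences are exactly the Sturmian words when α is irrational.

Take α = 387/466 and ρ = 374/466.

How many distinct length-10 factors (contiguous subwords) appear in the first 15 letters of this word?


t_n = ⌊(n·387+374)/466⌋ for n = 0 … 15:
  n=0…9: ⌊374/466⌋=0 ⌊761/466⌋=1 ⌊1148/466⌋=2 ⌊1535/466⌋=3 ⌊1922/466⌋=4 ⌊2309/466⌋=4 ⌊2696/466⌋=5 ⌊3083/466⌋=6 ⌊3470/466⌋=7 ⌊3857/466⌋=8
  n=10…15: ⌊4244/466⌋=9 ⌊4631/466⌋=9 ⌊5018/466⌋=10 ⌊5405/466⌋=11 ⌊5792/466⌋=12 ⌊6179/466⌋=13
s_n = t_(n+1) − t_n for n = 0 … 14 gives
prefix = 111101111101111
slide a length-10 window over [0..9] … [5..14] (6 windows); first occurrence of each distinct factor:
  [  0..  9] 1111011111
  [  1.. 10] 1110111110
  [  2.. 11] 1101111101
  [  3.. 12] 1011111011
  [  4.. 13] 0111110111
  [  5.. 14] 1111101111
distinct factors: {0111110111, 1011111011, 1101111101, 1110111110, 1111011111, 1111101111}
count = 6  (Sturmian bound for length 10 is 11)

6


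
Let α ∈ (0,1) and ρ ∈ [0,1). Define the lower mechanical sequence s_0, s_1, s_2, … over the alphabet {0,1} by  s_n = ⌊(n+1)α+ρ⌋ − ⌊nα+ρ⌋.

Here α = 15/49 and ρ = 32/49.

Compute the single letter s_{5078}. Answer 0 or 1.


(n+1)α + ρ = (5079·15 + 32) / 49 = 76217/49
nα + ρ     = (5078·15 + 32) / 49 = 76202/49
⌊76217/49⌋ = 1555,  ⌊76202/49⌋ = 1555
s_{5078} = 1555 − 1555 = 0

0


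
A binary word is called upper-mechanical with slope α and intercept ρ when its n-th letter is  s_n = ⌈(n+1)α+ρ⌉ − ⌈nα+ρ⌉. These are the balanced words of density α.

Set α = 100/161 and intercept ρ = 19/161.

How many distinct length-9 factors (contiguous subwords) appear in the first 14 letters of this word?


t_n = ⌈(n·100+19)/161⌉ for n = 0 … 14:
  n=0…9: ⌈19/161⌉=1 ⌈119/161⌉=1 ⌈219/161⌉=2 ⌈319/161⌉=2 ⌈419/161⌉=3 ⌈519/161⌉=4 ⌈619/161⌉=4 ⌈719/161⌉=5 ⌈819/161⌉=6 ⌈919/161⌉=6
  n=10…14: ⌈1019/161⌉=7 ⌈1119/161⌉=7 ⌈1219/161⌉=8 ⌈1319/161⌉=9 ⌈1419/161⌉=9
s_n = t_(n+1) − t_n for n = 0 … 13 gives
prefix = 01011011010110
slide a length-9 window over [0..8] … [5..13] (6 windows); first occurrence of each distinct factor:
  [  0..  8] 010110110
  [  1..  9] 101101101
  [  2.. 10] 011011010
  [  3.. 11] 110110101
  [  4.. 12] 101101011
  [  5.. 13] 011010110
distinct factors: {010110110, 011010110, 011011010, 101101011, 101101101, 110110101}
count = 6  (Sturmian bound for length 9 is 10)

6


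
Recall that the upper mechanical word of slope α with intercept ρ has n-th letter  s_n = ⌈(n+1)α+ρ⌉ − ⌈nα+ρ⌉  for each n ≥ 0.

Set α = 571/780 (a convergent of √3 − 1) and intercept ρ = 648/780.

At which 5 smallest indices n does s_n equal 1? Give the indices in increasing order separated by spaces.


n=0: ⌈1219/780⌉−⌈648/780⌉ = 2−1 = 1  ← one
n=1: ⌈1790/780⌉−⌈1219/780⌉ = 3−2 = 1  ← one
n=2: ⌈2361/780⌉−⌈1790/780⌉ = 4−3 = 1  ← one
n=3: ⌈2932/780⌉−⌈2361/780⌉ = 4−4 = 0
n=4: ⌈3503/780⌉−⌈2932/780⌉ = 5−4 = 1  ← one
n=5: ⌈4074/780⌉−⌈3503/780⌉ = 6−5 = 1  ← one
positions of the first 5 ones: 0 1 2 4 5

0 1 2 4 5


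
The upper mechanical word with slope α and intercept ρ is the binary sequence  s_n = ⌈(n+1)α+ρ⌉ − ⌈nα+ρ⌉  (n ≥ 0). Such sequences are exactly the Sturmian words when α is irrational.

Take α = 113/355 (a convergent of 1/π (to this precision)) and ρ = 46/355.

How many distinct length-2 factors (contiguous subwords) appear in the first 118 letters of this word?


3

t_n = ⌈(n·113+46)/355⌉ for n = 0 … 118:
  n=0…9: ⌈46/355⌉=1 ⌈159/355⌉=1 ⌈272/355⌉=1 ⌈385/355⌉=2 ⌈498/355⌉=2 ⌈611/355⌉=2 ⌈724/355⌉=3 ⌈837/355⌉=3 ⌈950/355⌉=3 ⌈1063/355⌉=3
  n=10…19: ⌈1176/355⌉=4 ⌈1289/355⌉=4 ⌈1402/355⌉=4 ⌈1515/355⌉=5 ⌈1628/355⌉=5 ⌈1741/355⌉=5 ⌈1854/355⌉=6 ⌈1967/355⌉=6 ⌈2080/355⌉=6 ⌈2193/355⌉=7
  n=20…29: ⌈2306/355⌉=7 ⌈2419/355⌉=7 ⌈2532/355⌉=8 ⌈2645/355⌉=8 ⌈2758/355⌉=8 ⌈2871/355⌉=9 ⌈2984/355⌉=9 ⌈3097/355⌉=9 ⌈3210/355⌉=10 ⌈3323/355⌉=10
  n=30…39: ⌈3436/355⌉=10 ⌈3549/355⌉=10 ⌈3662/355⌉=11 ⌈3775/355⌉=11 ⌈3888/355⌉=11 ⌈4001/355⌉=12 ⌈4114/355⌉=12 ⌈4227/355⌉=12 ⌈4340/355⌉=13 ⌈4453/355⌉=13
  n=40…49: ⌈4566/355⌉=13 ⌈4679/355⌉=14 ⌈4792/355⌉=14 ⌈4905/355⌉=14 ⌈5018/355⌉=15 ⌈5131/355⌉=15 ⌈5244/355⌉=15 ⌈5357/355⌉=16 ⌈5470/355⌉=16 ⌈5583/355⌉=16
  n=50…59: ⌈5696/355⌉=17 ⌈5809/355⌉=17 ⌈5922/355⌉=17 ⌈6035/355⌉=17 ⌈6148/355⌉=18 ⌈6261/355⌉=18 ⌈6374/355⌉=18 ⌈6487/355⌉=19 ⌈6600/355⌉=19 ⌈6713/355⌉=19
  n=60…69: ⌈6826/355⌉=20 ⌈6939/355⌉=20 ⌈7052/355⌉=20 ⌈7165/355⌉=21 ⌈7278/355⌉=21 ⌈7391/355⌉=21 ⌈7504/355⌉=22 ⌈7617/355⌉=22 ⌈7730/355⌉=22 ⌈7843/355⌉=23
  n=70…79: ⌈7956/355⌉=23 ⌈8069/355⌉=23 ⌈8182/355⌉=24 ⌈8295/355⌉=24 ⌈8408/355⌉=24 ⌈8521/355⌉=25 ⌈8634/355⌉=25 ⌈8747/355⌉=25 ⌈8860/355⌉=25 ⌈8973/355⌉=26
  n=80…89: ⌈9086/355⌉=26 ⌈9199/355⌉=26 ⌈9312/355⌉=27 ⌈9425/355⌉=27 ⌈9538/355⌉=27 ⌈9651/355⌉=28 ⌈9764/355⌉=28 ⌈9877/355⌉=28 ⌈9990/355⌉=29 ⌈10103/355⌉=29
  n=90…99: ⌈10216/355⌉=29 ⌈10329/355⌉=30 ⌈10442/355⌉=30 ⌈10555/355⌉=30 ⌈10668/355⌉=31 ⌈10781/355⌉=31 ⌈10894/355⌉=31 ⌈11007/355⌉=32 ⌈11120/355⌉=32 ⌈11233/355⌉=32
  n=100…109: ⌈11346/355⌉=32 ⌈11459/355⌉=33 ⌈11572/355⌉=33 ⌈11685/355⌉=33 ⌈11798/355⌉=34 ⌈11911/355⌉=34 ⌈12024/355⌉=34 ⌈12137/355⌉=35 ⌈12250/355⌉=35 ⌈12363/355⌉=35
  n=110…118: ⌈12476/355⌉=36 ⌈12589/355⌉=36 ⌈12702/355⌉=36 ⌈12815/355⌉=37 ⌈12928/355⌉=37 ⌈13041/355⌉=37 ⌈13154/355⌉=38 ⌈13267/355⌉=38 ⌈13380/355⌉=38
s_n = t_(n+1) − t_n for n = 0 … 117 gives
prefix = 0010010001001001001001001001000100100100100100100100010010010010010010010010001001001001001001001000100100100100100100
slide a length-2 window over [0..1] … [116..117] (117 windows); first occurrence of each distinct factor:
  [  0..  1] 00
  [  1..  2] 01
  [  2..  3] 10
  (the other 114 windows repeat one of these)
distinct factors: {00, 01, 10}
count = 3  (Sturmian bound for length 2 is 3)


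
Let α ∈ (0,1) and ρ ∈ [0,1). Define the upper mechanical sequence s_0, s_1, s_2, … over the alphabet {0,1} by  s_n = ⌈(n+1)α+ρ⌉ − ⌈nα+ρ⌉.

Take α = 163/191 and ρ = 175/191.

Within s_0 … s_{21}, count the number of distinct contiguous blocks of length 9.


10

t_n = ⌈(n·163+175)/191⌉ for n = 0 … 22:
  n=0…9: ⌈175/191⌉=1 ⌈338/191⌉=2 ⌈501/191⌉=3 ⌈664/191⌉=4 ⌈827/191⌉=5 ⌈990/191⌉=6 ⌈1153/191⌉=7 ⌈1316/191⌉=7 ⌈1479/191⌉=8 ⌈1642/191⌉=9
  n=10…19: ⌈1805/191⌉=10 ⌈1968/191⌉=11 ⌈2131/191⌉=12 ⌈2294/191⌉=13 ⌈2457/191⌉=13 ⌈2620/191⌉=14 ⌈2783/191⌉=15 ⌈2946/191⌉=16 ⌈3109/191⌉=17 ⌈3272/191⌉=18
  n=20…22: ⌈3435/191⌉=18 ⌈3598/191⌉=19 ⌈3761/191⌉=20
s_n = t_(n+1) − t_n for n = 0 … 21 gives
prefix = 1111110111111011111011
slide a length-9 window over [0..8] … [13..21] (14 windows); first occurrence of each distinct factor:
  [  0..  8] 111111011
  [  1..  9] 111110111
  [  2.. 10] 111101111
  [  3.. 11] 111011111
  [  4.. 12] 110111111
  [  5.. 13] 101111110
  [  6.. 14] 011111101
  [ 11.. 19] 110111110
  [ 12.. 20] 101111101
  [ 13.. 21] 011111011
  (the other 4 windows repeat one of these)
distinct factors: {011111011, 011111101, 101111101, 101111110, 110111110, 110111111, 111011111, 111101111, 111110111, 111111011}
count = 10  (Sturmian bound for length 9 is 10)


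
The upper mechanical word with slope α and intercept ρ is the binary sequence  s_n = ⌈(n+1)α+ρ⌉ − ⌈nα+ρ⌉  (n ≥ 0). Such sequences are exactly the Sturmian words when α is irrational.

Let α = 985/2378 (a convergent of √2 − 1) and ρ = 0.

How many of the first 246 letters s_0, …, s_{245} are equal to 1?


102

#1s = Σ_{n=0}^{245} s_n = Σ_{n=0}^{245} (⌈(n+1)α+ρ⌉ − ⌈nα+ρ⌉)
the sum telescopes: every ⌈nα+ρ⌉ with 0 < n < 246 appears once with + and once with −, leaving ⌈246α+ρ⌉ − ⌈0·α+ρ⌉
246α + ρ = (246·985) / 2378 = 242310/2378
ρ = 0/2378
⌈242310/2378⌉ = 102,  ⌈0/2378⌉ = 0
#1s = 102 − 0 = 102


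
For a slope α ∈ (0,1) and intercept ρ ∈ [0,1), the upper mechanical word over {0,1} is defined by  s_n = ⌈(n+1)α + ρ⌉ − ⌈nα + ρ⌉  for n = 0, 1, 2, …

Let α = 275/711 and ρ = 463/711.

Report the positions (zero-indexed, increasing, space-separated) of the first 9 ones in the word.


0 3 6 8 11 13 16 19 21

n=0: ⌈738/711⌉−⌈463/711⌉ = 2−1 = 1  ← one
n=1: ⌈1013/711⌉−⌈738/711⌉ = 2−2 = 0
n=2: ⌈1288/711⌉−⌈1013/711⌉ = 2−2 = 0
n=3: ⌈1563/711⌉−⌈1288/711⌉ = 3−2 = 1  ← one
n=4: ⌈1838/711⌉−⌈1563/711⌉ = 3−3 = 0
n=5: ⌈2113/711⌉−⌈1838/711⌉ = 3−3 = 0
n=6: ⌈2388/711⌉−⌈2113/711⌉ = 4−3 = 1  ← one
n=7: ⌈2663/711⌉−⌈2388/711⌉ = 4−4 = 0
n=8: ⌈2938/711⌉−⌈2663/711⌉ = 5−4 = 1  ← one
n=9: ⌈3213/711⌉−⌈2938/711⌉ = 5−5 = 0
n=10: ⌈3488/711⌉−⌈3213/711⌉ = 5−5 = 0
n=11: ⌈3763/711⌉−⌈3488/711⌉ = 6−5 = 1  ← one
n=12: ⌈4038/711⌉−⌈3763/711⌉ = 6−6 = 0
n=13: ⌈4313/711⌉−⌈4038/711⌉ = 7−6 = 1  ← one
n=14: ⌈4588/711⌉−⌈4313/711⌉ = 7−7 = 0
n=15: ⌈4863/711⌉−⌈4588/711⌉ = 7−7 = 0
n=16: ⌈5138/711⌉−⌈4863/711⌉ = 8−7 = 1  ← one
n=17: ⌈5413/711⌉−⌈5138/711⌉ = 8−8 = 0
n=18: ⌈5688/711⌉−⌈5413/711⌉ = 8−8 = 0
n=19: ⌈5963/711⌉−⌈5688/711⌉ = 9−8 = 1  ← one
n=20: ⌈6238/711⌉−⌈5963/711⌉ = 9−9 = 0
n=21: ⌈6513/711⌉−⌈6238/711⌉ = 10−9 = 1  ← one
positions of the first 9 ones: 0 3 6 8 11 13 16 19 21


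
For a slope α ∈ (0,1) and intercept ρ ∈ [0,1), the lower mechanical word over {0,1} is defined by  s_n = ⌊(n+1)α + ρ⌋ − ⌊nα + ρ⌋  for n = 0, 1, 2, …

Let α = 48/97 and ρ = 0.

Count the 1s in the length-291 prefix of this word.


144

#1s = Σ_{n=0}^{290} s_n = Σ_{n=0}^{290} (⌊(n+1)α+ρ⌋ − ⌊nα+ρ⌋)
the sum telescopes: every ⌊nα+ρ⌋ with 0 < n < 291 appears once with + and once with −, leaving ⌊291α+ρ⌋ − ⌊0·α+ρ⌋
291α + ρ = (291·48) / 97 = 13968/97
ρ = 0/97
⌊13968/97⌋ = 144,  ⌊0/97⌋ = 0
#1s = 144 − 0 = 144


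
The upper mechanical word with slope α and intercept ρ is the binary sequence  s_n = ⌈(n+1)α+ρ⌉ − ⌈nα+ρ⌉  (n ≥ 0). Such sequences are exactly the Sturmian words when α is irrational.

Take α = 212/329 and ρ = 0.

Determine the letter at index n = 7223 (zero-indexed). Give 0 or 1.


(n+1)α + ρ = (7224·212) / 329 = 1531488/329
nα + ρ     = (7223·212) / 329 = 1531276/329
⌈1531488/329⌉ = 4655,  ⌈1531276/329⌉ = 4655
s_{7223} = 4655 − 4655 = 0

0


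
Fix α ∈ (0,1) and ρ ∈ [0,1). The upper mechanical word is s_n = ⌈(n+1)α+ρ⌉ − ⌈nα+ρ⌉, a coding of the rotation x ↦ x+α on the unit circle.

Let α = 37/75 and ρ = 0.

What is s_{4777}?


(n+1)α + ρ = (4778·37) / 75 = 176786/75
nα + ρ     = (4777·37) / 75 = 176749/75
⌈176786/75⌉ = 2358,  ⌈176749/75⌉ = 2357
s_{4777} = 2358 − 2357 = 1

1


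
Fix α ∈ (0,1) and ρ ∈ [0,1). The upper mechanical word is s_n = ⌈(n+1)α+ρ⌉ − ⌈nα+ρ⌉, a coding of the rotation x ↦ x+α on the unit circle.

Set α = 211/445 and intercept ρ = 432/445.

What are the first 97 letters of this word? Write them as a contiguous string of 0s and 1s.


n=0: ⌈(1·211+432)/445⌉ − ⌈(0·211+432)/445⌉ = ⌈643/445⌉ − ⌈432/445⌉ = 2 − 1 = 1
n=1: ⌈(2·211+432)/445⌉ − ⌈(1·211+432)/445⌉ = ⌈854/445⌉ − ⌈643/445⌉ = 2 − 2 = 0
n=2: ⌈(3·211+432)/445⌉ − ⌈(2·211+432)/445⌉ = ⌈1065/445⌉ − ⌈854/445⌉ = 3 − 2 = 1
n=3: ⌈(4·211+432)/445⌉ − ⌈(3·211+432)/445⌉ = ⌈1276/445⌉ − ⌈1065/445⌉ = 3 − 3 = 0
n=4: ⌈(5·211+432)/445⌉ − ⌈(4·211+432)/445⌉ = ⌈1487/445⌉ − ⌈1276/445⌉ = 4 − 3 = 1
n=5: ⌈(6·211+432)/445⌉ − ⌈(5·211+432)/445⌉ = ⌈1698/445⌉ − ⌈1487/445⌉ = 4 − 4 = 0
n=6: ⌈(7·211+432)/445⌉ − ⌈(6·211+432)/445⌉ = ⌈1909/445⌉ − ⌈1698/445⌉ = 5 − 4 = 1
n=7: ⌈(8·211+432)/445⌉ − ⌈(7·211+432)/445⌉ = ⌈2120/445⌉ − ⌈1909/445⌉ = 5 − 5 = 0
n=8: ⌈(9·211+432)/445⌉ − ⌈(8·211+432)/445⌉ = ⌈2331/445⌉ − ⌈2120/445⌉ = 6 − 5 = 1
n=9: ⌈(10·211+432)/445⌉ − ⌈(9·211+432)/445⌉ = ⌈2542/445⌉ − ⌈2331/445⌉ = 6 − 6 = 0
n=10: ⌈(11·211+432)/445⌉ − ⌈(10·211+432)/445⌉ = ⌈2753/445⌉ − ⌈2542/445⌉ = 7 − 6 = 1
n=11: ⌈(12·211+432)/445⌉ − ⌈(11·211+432)/445⌉ = ⌈2964/445⌉ − ⌈2753/445⌉ = 7 − 7 = 0
n=12: ⌈(13·211+432)/445⌉ − ⌈(12·211+432)/445⌉ = ⌈3175/445⌉ − ⌈2964/445⌉ = 8 − 7 = 1
n=13: ⌈(14·211+432)/445⌉ − ⌈(13·211+432)/445⌉ = ⌈3386/445⌉ − ⌈3175/445⌉ = 8 − 8 = 0
n=14: ⌈(15·211+432)/445⌉ − ⌈(14·211+432)/445⌉ = ⌈3597/445⌉ − ⌈3386/445⌉ = 9 − 8 = 1
n=15: ⌈(16·211+432)/445⌉ − ⌈(15·211+432)/445⌉ = ⌈3808/445⌉ − ⌈3597/445⌉ = 9 − 9 = 0
n=16: ⌈(17·211+432)/445⌉ − ⌈(16·211+432)/445⌉ = ⌈4019/445⌉ − ⌈3808/445⌉ = 10 − 9 = 1
n=17: ⌈(18·211+432)/445⌉ − ⌈(17·211+432)/445⌉ = ⌈4230/445⌉ − ⌈4019/445⌉ = 10 − 10 = 0
n=18: ⌈(19·211+432)/445⌉ − ⌈(18·211+432)/445⌉ = ⌈4441/445⌉ − ⌈4230/445⌉ = 10 − 10 = 0
n=19: ⌈(20·211+432)/445⌉ − ⌈(19·211+432)/445⌉ = ⌈4652/445⌉ − ⌈4441/445⌉ = 11 − 10 = 1
n=20: ⌈(21·211+432)/445⌉ − ⌈(20·211+432)/445⌉ = ⌈4863/445⌉ − ⌈4652/445⌉ = 11 − 11 = 0
n=21: ⌈(22·211+432)/445⌉ − ⌈(21·211+432)/445⌉ = ⌈5074/445⌉ − ⌈4863/445⌉ = 12 − 11 = 1
n=22: ⌈(23·211+432)/445⌉ − ⌈(22·211+432)/445⌉ = ⌈5285/445⌉ − ⌈5074/445⌉ = 12 − 12 = 0
n=23: ⌈(24·211+432)/445⌉ − ⌈(23·211+432)/445⌉ = ⌈5496/445⌉ − ⌈5285/445⌉ = 13 − 12 = 1
n=24: ⌈(25·211+432)/445⌉ − ⌈(24·211+432)/445⌉ = ⌈5707/445⌉ − ⌈5496/445⌉ = 13 − 13 = 0
n=25: ⌈(26·211+432)/445⌉ − ⌈(25·211+432)/445⌉ = ⌈5918/445⌉ − ⌈5707/445⌉ = 14 − 13 = 1
n=26: ⌈(27·211+432)/445⌉ − ⌈(26·211+432)/445⌉ = ⌈6129/445⌉ − ⌈5918/445⌉ = 14 − 14 = 0
n=27: ⌈(28·211+432)/445⌉ − ⌈(27·211+432)/445⌉ = ⌈6340/445⌉ − ⌈6129/445⌉ = 15 − 14 = 1
n=28: ⌈(29·211+432)/445⌉ − ⌈(28·211+432)/445⌉ = ⌈6551/445⌉ − ⌈6340/445⌉ = 15 − 15 = 0
n=29: ⌈(30·211+432)/445⌉ − ⌈(29·211+432)/445⌉ = ⌈6762/445⌉ − ⌈6551/445⌉ = 16 − 15 = 1
n=30: ⌈(31·211+432)/445⌉ − ⌈(30·211+432)/445⌉ = ⌈6973/445⌉ − ⌈6762/445⌉ = 16 − 16 = 0
n=31: ⌈(32·211+432)/445⌉ − ⌈(31·211+432)/445⌉ = ⌈7184/445⌉ − ⌈6973/445⌉ = 17 − 16 = 1
n=32: ⌈(33·211+432)/445⌉ − ⌈(32·211+432)/445⌉ = ⌈7395/445⌉ − ⌈7184/445⌉ = 17 − 17 = 0
n=33: ⌈(34·211+432)/445⌉ − ⌈(33·211+432)/445⌉ = ⌈7606/445⌉ − ⌈7395/445⌉ = 18 − 17 = 1
n=34: ⌈(35·211+432)/445⌉ − ⌈(34·211+432)/445⌉ = ⌈7817/445⌉ − ⌈7606/445⌉ = 18 − 18 = 0
n=35: ⌈(36·211+432)/445⌉ − ⌈(35·211+432)/445⌉ = ⌈8028/445⌉ − ⌈7817/445⌉ = 19 − 18 = 1
n=36: ⌈(37·211+432)/445⌉ − ⌈(36·211+432)/445⌉ = ⌈8239/445⌉ − ⌈8028/445⌉ = 19 − 19 = 0
n=37: ⌈(38·211+432)/445⌉ − ⌈(37·211+432)/445⌉ = ⌈8450/445⌉ − ⌈8239/445⌉ = 19 − 19 = 0
n=38: ⌈(39·211+432)/445⌉ − ⌈(38·211+432)/445⌉ = ⌈8661/445⌉ − ⌈8450/445⌉ = 20 − 19 = 1
n=39: ⌈(40·211+432)/445⌉ − ⌈(39·211+432)/445⌉ = ⌈8872/445⌉ − ⌈8661/445⌉ = 20 − 20 = 0
n=40: ⌈(41·211+432)/445⌉ − ⌈(40·211+432)/445⌉ = ⌈9083/445⌉ − ⌈8872/445⌉ = 21 − 20 = 1
n=41: ⌈(42·211+432)/445⌉ − ⌈(41·211+432)/445⌉ = ⌈9294/445⌉ − ⌈9083/445⌉ = 21 − 21 = 0
n=42: ⌈(43·211+432)/445⌉ − ⌈(42·211+432)/445⌉ = ⌈9505/445⌉ − ⌈9294/445⌉ = 22 − 21 = 1
n=43: ⌈(44·211+432)/445⌉ − ⌈(43·211+432)/445⌉ = ⌈9716/445⌉ − ⌈9505/445⌉ = 22 − 22 = 0
n=44: ⌈(45·211+432)/445⌉ − ⌈(44·211+432)/445⌉ = ⌈9927/445⌉ − ⌈9716/445⌉ = 23 − 22 = 1
n=45: ⌈(46·211+432)/445⌉ − ⌈(45·211+432)/445⌉ = ⌈10138/445⌉ − ⌈9927/445⌉ = 23 − 23 = 0
n=46: ⌈(47·211+432)/445⌉ − ⌈(46·211+432)/445⌉ = ⌈10349/445⌉ − ⌈10138/445⌉ = 24 − 23 = 1
n=47: ⌈(48·211+432)/445⌉ − ⌈(47·211+432)/445⌉ = ⌈10560/445⌉ − ⌈10349/445⌉ = 24 − 24 = 0
n=48: ⌈(49·211+432)/445⌉ − ⌈(48·211+432)/445⌉ = ⌈10771/445⌉ − ⌈10560/445⌉ = 25 − 24 = 1
n=49: ⌈(50·211+432)/445⌉ − ⌈(49·211+432)/445⌉ = ⌈10982/445⌉ − ⌈10771/445⌉ = 25 − 25 = 0
n=50: ⌈(51·211+432)/445⌉ − ⌈(50·211+432)/445⌉ = ⌈11193/445⌉ − ⌈10982/445⌉ = 26 − 25 = 1
n=51: ⌈(52·211+432)/445⌉ − ⌈(51·211+432)/445⌉ = ⌈11404/445⌉ − ⌈11193/445⌉ = 26 − 26 = 0
n=52: ⌈(53·211+432)/445⌉ − ⌈(52·211+432)/445⌉ = ⌈11615/445⌉ − ⌈11404/445⌉ = 27 − 26 = 1
n=53: ⌈(54·211+432)/445⌉ − ⌈(53·211+432)/445⌉ = ⌈11826/445⌉ − ⌈11615/445⌉ = 27 − 27 = 0
n=54: ⌈(55·211+432)/445⌉ − ⌈(54·211+432)/445⌉ = ⌈12037/445⌉ − ⌈11826/445⌉ = 28 − 27 = 1
n=55: ⌈(56·211+432)/445⌉ − ⌈(55·211+432)/445⌉ = ⌈12248/445⌉ − ⌈12037/445⌉ = 28 − 28 = 0
n=56: ⌈(57·211+432)/445⌉ − ⌈(56·211+432)/445⌉ = ⌈12459/445⌉ − ⌈12248/445⌉ = 28 − 28 = 0
n=57: ⌈(58·211+432)/445⌉ − ⌈(57·211+432)/445⌉ = ⌈12670/445⌉ − ⌈12459/445⌉ = 29 − 28 = 1
n=58: ⌈(59·211+432)/445⌉ − ⌈(58·211+432)/445⌉ = ⌈12881/445⌉ − ⌈12670/445⌉ = 29 − 29 = 0
n=59: ⌈(60·211+432)/445⌉ − ⌈(59·211+432)/445⌉ = ⌈13092/445⌉ − ⌈12881/445⌉ = 30 − 29 = 1
n=60: ⌈(61·211+432)/445⌉ − ⌈(60·211+432)/445⌉ = ⌈13303/445⌉ − ⌈13092/445⌉ = 30 − 30 = 0
n=61: ⌈(62·211+432)/445⌉ − ⌈(61·211+432)/445⌉ = ⌈13514/445⌉ − ⌈13303/445⌉ = 31 − 30 = 1
n=62: ⌈(63·211+432)/445⌉ − ⌈(62·211+432)/445⌉ = ⌈13725/445⌉ − ⌈13514/445⌉ = 31 − 31 = 0
n=63: ⌈(64·211+432)/445⌉ − ⌈(63·211+432)/445⌉ = ⌈13936/445⌉ − ⌈13725/445⌉ = 32 − 31 = 1
n=64: ⌈(65·211+432)/445⌉ − ⌈(64·211+432)/445⌉ = ⌈14147/445⌉ − ⌈13936/445⌉ = 32 − 32 = 0
n=65: ⌈(66·211+432)/445⌉ − ⌈(65·211+432)/445⌉ = ⌈14358/445⌉ − ⌈14147/445⌉ = 33 − 32 = 1
n=66: ⌈(67·211+432)/445⌉ − ⌈(66·211+432)/445⌉ = ⌈14569/445⌉ − ⌈14358/445⌉ = 33 − 33 = 0
n=67: ⌈(68·211+432)/445⌉ − ⌈(67·211+432)/445⌉ = ⌈14780/445⌉ − ⌈14569/445⌉ = 34 − 33 = 1
n=68: ⌈(69·211+432)/445⌉ − ⌈(68·211+432)/445⌉ = ⌈14991/445⌉ − ⌈14780/445⌉ = 34 − 34 = 0
n=69: ⌈(70·211+432)/445⌉ − ⌈(69·211+432)/445⌉ = ⌈15202/445⌉ − ⌈14991/445⌉ = 35 − 34 = 1
n=70: ⌈(71·211+432)/445⌉ − ⌈(70·211+432)/445⌉ = ⌈15413/445⌉ − ⌈15202/445⌉ = 35 − 35 = 0
n=71: ⌈(72·211+432)/445⌉ − ⌈(71·211+432)/445⌉ = ⌈15624/445⌉ − ⌈15413/445⌉ = 36 − 35 = 1
n=72: ⌈(73·211+432)/445⌉ − ⌈(72·211+432)/445⌉ = ⌈15835/445⌉ − ⌈15624/445⌉ = 36 − 36 = 0
n=73: ⌈(74·211+432)/445⌉ − ⌈(73·211+432)/445⌉ = ⌈16046/445⌉ − ⌈15835/445⌉ = 37 − 36 = 1
n=74: ⌈(75·211+432)/445⌉ − ⌈(74·211+432)/445⌉ = ⌈16257/445⌉ − ⌈16046/445⌉ = 37 − 37 = 0
n=75: ⌈(76·211+432)/445⌉ − ⌈(75·211+432)/445⌉ = ⌈16468/445⌉ − ⌈16257/445⌉ = 38 − 37 = 1
n=76: ⌈(77·211+432)/445⌉ − ⌈(76·211+432)/445⌉ = ⌈16679/445⌉ − ⌈16468/445⌉ = 38 − 38 = 0
n=77: ⌈(78·211+432)/445⌉ − ⌈(77·211+432)/445⌉ = ⌈16890/445⌉ − ⌈16679/445⌉ = 38 − 38 = 0
n=78: ⌈(79·211+432)/445⌉ − ⌈(78·211+432)/445⌉ = ⌈17101/445⌉ − ⌈16890/445⌉ = 39 − 38 = 1
n=79: ⌈(80·211+432)/445⌉ − ⌈(79·211+432)/445⌉ = ⌈17312/445⌉ − ⌈17101/445⌉ = 39 − 39 = 0
n=80: ⌈(81·211+432)/445⌉ − ⌈(80·211+432)/445⌉ = ⌈17523/445⌉ − ⌈17312/445⌉ = 40 − 39 = 1
n=81: ⌈(82·211+432)/445⌉ − ⌈(81·211+432)/445⌉ = ⌈17734/445⌉ − ⌈17523/445⌉ = 40 − 40 = 0
n=82: ⌈(83·211+432)/445⌉ − ⌈(82·211+432)/445⌉ = ⌈17945/445⌉ − ⌈17734/445⌉ = 41 − 40 = 1
n=83: ⌈(84·211+432)/445⌉ − ⌈(83·211+432)/445⌉ = ⌈18156/445⌉ − ⌈17945/445⌉ = 41 − 41 = 0
n=84: ⌈(85·211+432)/445⌉ − ⌈(84·211+432)/445⌉ = ⌈18367/445⌉ − ⌈18156/445⌉ = 42 − 41 = 1
n=85: ⌈(86·211+432)/445⌉ − ⌈(85·211+432)/445⌉ = ⌈18578/445⌉ − ⌈18367/445⌉ = 42 − 42 = 0
n=86: ⌈(87·211+432)/445⌉ − ⌈(86·211+432)/445⌉ = ⌈18789/445⌉ − ⌈18578/445⌉ = 43 − 42 = 1
n=87: ⌈(88·211+432)/445⌉ − ⌈(87·211+432)/445⌉ = ⌈19000/445⌉ − ⌈18789/445⌉ = 43 − 43 = 0
n=88: ⌈(89·211+432)/445⌉ − ⌈(88·211+432)/445⌉ = ⌈19211/445⌉ − ⌈19000/445⌉ = 44 − 43 = 1
n=89: ⌈(90·211+432)/445⌉ − ⌈(89·211+432)/445⌉ = ⌈19422/445⌉ − ⌈19211/445⌉ = 44 − 44 = 0
n=90: ⌈(91·211+432)/445⌉ − ⌈(90·211+432)/445⌉ = ⌈19633/445⌉ − ⌈19422/445⌉ = 45 − 44 = 1
n=91: ⌈(92·211+432)/445⌉ − ⌈(91·211+432)/445⌉ = ⌈19844/445⌉ − ⌈19633/445⌉ = 45 − 45 = 0
n=92: ⌈(93·211+432)/445⌉ − ⌈(92·211+432)/445⌉ = ⌈20055/445⌉ − ⌈19844/445⌉ = 46 − 45 = 1
n=93: ⌈(94·211+432)/445⌉ − ⌈(93·211+432)/445⌉ = ⌈20266/445⌉ − ⌈20055/445⌉ = 46 − 46 = 0
n=94: ⌈(95·211+432)/445⌉ − ⌈(94·211+432)/445⌉ = ⌈20477/445⌉ − ⌈20266/445⌉ = 47 − 46 = 1
n=95: ⌈(96·211+432)/445⌉ − ⌈(95·211+432)/445⌉ = ⌈20688/445⌉ − ⌈20477/445⌉ = 47 − 47 = 0
n=96: ⌈(97·211+432)/445⌉ − ⌈(96·211+432)/445⌉ = ⌈20899/445⌉ − ⌈20688/445⌉ = 47 − 47 = 0

1010101010101010100101010101010101010010101010101010101001010101010101010101001010101010101010100


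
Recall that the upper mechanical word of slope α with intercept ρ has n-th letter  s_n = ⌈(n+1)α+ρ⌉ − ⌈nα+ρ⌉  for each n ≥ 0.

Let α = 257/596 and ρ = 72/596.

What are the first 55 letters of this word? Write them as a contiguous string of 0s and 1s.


n=0: ⌈(1·257+72)/596⌉ − ⌈(0·257+72)/596⌉ = ⌈329/596⌉ − ⌈72/596⌉ = 1 − 1 = 0
n=1: ⌈(2·257+72)/596⌉ − ⌈(1·257+72)/596⌉ = ⌈586/596⌉ − ⌈329/596⌉ = 1 − 1 = 0
n=2: ⌈(3·257+72)/596⌉ − ⌈(2·257+72)/596⌉ = ⌈843/596⌉ − ⌈586/596⌉ = 2 − 1 = 1
n=3: ⌈(4·257+72)/596⌉ − ⌈(3·257+72)/596⌉ = ⌈1100/596⌉ − ⌈843/596⌉ = 2 − 2 = 0
n=4: ⌈(5·257+72)/596⌉ − ⌈(4·257+72)/596⌉ = ⌈1357/596⌉ − ⌈1100/596⌉ = 3 − 2 = 1
n=5: ⌈(6·257+72)/596⌉ − ⌈(5·257+72)/596⌉ = ⌈1614/596⌉ − ⌈1357/596⌉ = 3 − 3 = 0
n=6: ⌈(7·257+72)/596⌉ − ⌈(6·257+72)/596⌉ = ⌈1871/596⌉ − ⌈1614/596⌉ = 4 − 3 = 1
n=7: ⌈(8·257+72)/596⌉ − ⌈(7·257+72)/596⌉ = ⌈2128/596⌉ − ⌈1871/596⌉ = 4 − 4 = 0
n=8: ⌈(9·257+72)/596⌉ − ⌈(8·257+72)/596⌉ = ⌈2385/596⌉ − ⌈2128/596⌉ = 5 − 4 = 1
n=9: ⌈(10·257+72)/596⌉ − ⌈(9·257+72)/596⌉ = ⌈2642/596⌉ − ⌈2385/596⌉ = 5 − 5 = 0
n=10: ⌈(11·257+72)/596⌉ − ⌈(10·257+72)/596⌉ = ⌈2899/596⌉ − ⌈2642/596⌉ = 5 − 5 = 0
n=11: ⌈(12·257+72)/596⌉ − ⌈(11·257+72)/596⌉ = ⌈3156/596⌉ − ⌈2899/596⌉ = 6 − 5 = 1
n=12: ⌈(13·257+72)/596⌉ − ⌈(12·257+72)/596⌉ = ⌈3413/596⌉ − ⌈3156/596⌉ = 6 − 6 = 0
n=13: ⌈(14·257+72)/596⌉ − ⌈(13·257+72)/596⌉ = ⌈3670/596⌉ − ⌈3413/596⌉ = 7 − 6 = 1
n=14: ⌈(15·257+72)/596⌉ − ⌈(14·257+72)/596⌉ = ⌈3927/596⌉ − ⌈3670/596⌉ = 7 − 7 = 0
n=15: ⌈(16·257+72)/596⌉ − ⌈(15·257+72)/596⌉ = ⌈4184/596⌉ − ⌈3927/596⌉ = 8 − 7 = 1
n=16: ⌈(17·257+72)/596⌉ − ⌈(16·257+72)/596⌉ = ⌈4441/596⌉ − ⌈4184/596⌉ = 8 − 8 = 0
n=17: ⌈(18·257+72)/596⌉ − ⌈(17·257+72)/596⌉ = ⌈4698/596⌉ − ⌈4441/596⌉ = 8 − 8 = 0
n=18: ⌈(19·257+72)/596⌉ − ⌈(18·257+72)/596⌉ = ⌈4955/596⌉ − ⌈4698/596⌉ = 9 − 8 = 1
n=19: ⌈(20·257+72)/596⌉ − ⌈(19·257+72)/596⌉ = ⌈5212/596⌉ − ⌈4955/596⌉ = 9 − 9 = 0
n=20: ⌈(21·257+72)/596⌉ − ⌈(20·257+72)/596⌉ = ⌈5469/596⌉ − ⌈5212/596⌉ = 10 − 9 = 1
n=21: ⌈(22·257+72)/596⌉ − ⌈(21·257+72)/596⌉ = ⌈5726/596⌉ − ⌈5469/596⌉ = 10 − 10 = 0
n=22: ⌈(23·257+72)/596⌉ − ⌈(22·257+72)/596⌉ = ⌈5983/596⌉ − ⌈5726/596⌉ = 11 − 10 = 1
n=23: ⌈(24·257+72)/596⌉ − ⌈(23·257+72)/596⌉ = ⌈6240/596⌉ − ⌈5983/596⌉ = 11 − 11 = 0
n=24: ⌈(25·257+72)/596⌉ − ⌈(24·257+72)/596⌉ = ⌈6497/596⌉ − ⌈6240/596⌉ = 11 − 11 = 0
n=25: ⌈(26·257+72)/596⌉ − ⌈(25·257+72)/596⌉ = ⌈6754/596⌉ − ⌈6497/596⌉ = 12 − 11 = 1
n=26: ⌈(27·257+72)/596⌉ − ⌈(26·257+72)/596⌉ = ⌈7011/596⌉ − ⌈6754/596⌉ = 12 − 12 = 0
n=27: ⌈(28·257+72)/596⌉ − ⌈(27·257+72)/596⌉ = ⌈7268/596⌉ − ⌈7011/596⌉ = 13 − 12 = 1
n=28: ⌈(29·257+72)/596⌉ − ⌈(28·257+72)/596⌉ = ⌈7525/596⌉ − ⌈7268/596⌉ = 13 − 13 = 0
n=29: ⌈(30·257+72)/596⌉ − ⌈(29·257+72)/596⌉ = ⌈7782/596⌉ − ⌈7525/596⌉ = 14 − 13 = 1
n=30: ⌈(31·257+72)/596⌉ − ⌈(30·257+72)/596⌉ = ⌈8039/596⌉ − ⌈7782/596⌉ = 14 − 14 = 0
n=31: ⌈(32·257+72)/596⌉ − ⌈(31·257+72)/596⌉ = ⌈8296/596⌉ − ⌈8039/596⌉ = 14 − 14 = 0
n=32: ⌈(33·257+72)/596⌉ − ⌈(32·257+72)/596⌉ = ⌈8553/596⌉ − ⌈8296/596⌉ = 15 − 14 = 1
n=33: ⌈(34·257+72)/596⌉ − ⌈(33·257+72)/596⌉ = ⌈8810/596⌉ − ⌈8553/596⌉ = 15 − 15 = 0
n=34: ⌈(35·257+72)/596⌉ − ⌈(34·257+72)/596⌉ = ⌈9067/596⌉ − ⌈8810/596⌉ = 16 − 15 = 1
n=35: ⌈(36·257+72)/596⌉ − ⌈(35·257+72)/596⌉ = ⌈9324/596⌉ − ⌈9067/596⌉ = 16 − 16 = 0
n=36: ⌈(37·257+72)/596⌉ − ⌈(36·257+72)/596⌉ = ⌈9581/596⌉ − ⌈9324/596⌉ = 17 − 16 = 1
n=37: ⌈(38·257+72)/596⌉ − ⌈(37·257+72)/596⌉ = ⌈9838/596⌉ − ⌈9581/596⌉ = 17 − 17 = 0
n=38: ⌈(39·257+72)/596⌉ − ⌈(38·257+72)/596⌉ = ⌈10095/596⌉ − ⌈9838/596⌉ = 17 − 17 = 0
n=39: ⌈(40·257+72)/596⌉ − ⌈(39·257+72)/596⌉ = ⌈10352/596⌉ − ⌈10095/596⌉ = 18 − 17 = 1
n=40: ⌈(41·257+72)/596⌉ − ⌈(40·257+72)/596⌉ = ⌈10609/596⌉ − ⌈10352/596⌉ = 18 − 18 = 0
n=41: ⌈(42·257+72)/596⌉ − ⌈(41·257+72)/596⌉ = ⌈10866/596⌉ − ⌈10609/596⌉ = 19 − 18 = 1
n=42: ⌈(43·257+72)/596⌉ − ⌈(42·257+72)/596⌉ = ⌈11123/596⌉ − ⌈10866/596⌉ = 19 − 19 = 0
n=43: ⌈(44·257+72)/596⌉ − ⌈(43·257+72)/596⌉ = ⌈11380/596⌉ − ⌈11123/596⌉ = 20 − 19 = 1
n=44: ⌈(45·257+72)/596⌉ − ⌈(44·257+72)/596⌉ = ⌈11637/596⌉ − ⌈11380/596⌉ = 20 − 20 = 0
n=45: ⌈(46·257+72)/596⌉ − ⌈(45·257+72)/596⌉ = ⌈11894/596⌉ − ⌈11637/596⌉ = 20 − 20 = 0
n=46: ⌈(47·257+72)/596⌉ − ⌈(46·257+72)/596⌉ = ⌈12151/596⌉ − ⌈11894/596⌉ = 21 − 20 = 1
n=47: ⌈(48·257+72)/596⌉ − ⌈(47·257+72)/596⌉ = ⌈12408/596⌉ − ⌈12151/596⌉ = 21 − 21 = 0
n=48: ⌈(49·257+72)/596⌉ − ⌈(48·257+72)/596⌉ = ⌈12665/596⌉ − ⌈12408/596⌉ = 22 − 21 = 1
n=49: ⌈(50·257+72)/596⌉ − ⌈(49·257+72)/596⌉ = ⌈12922/596⌉ − ⌈12665/596⌉ = 22 − 22 = 0
n=50: ⌈(51·257+72)/596⌉ − ⌈(50·257+72)/596⌉ = ⌈13179/596⌉ − ⌈12922/596⌉ = 23 − 22 = 1
n=51: ⌈(52·257+72)/596⌉ − ⌈(51·257+72)/596⌉ = ⌈13436/596⌉ − ⌈13179/596⌉ = 23 − 23 = 0
n=52: ⌈(53·257+72)/596⌉ − ⌈(52·257+72)/596⌉ = ⌈13693/596⌉ − ⌈13436/596⌉ = 23 − 23 = 0
n=53: ⌈(54·257+72)/596⌉ − ⌈(53·257+72)/596⌉ = ⌈13950/596⌉ − ⌈13693/596⌉ = 24 − 23 = 1
n=54: ⌈(55·257+72)/596⌉ − ⌈(54·257+72)/596⌉ = ⌈14207/596⌉ − ⌈13950/596⌉ = 24 − 24 = 0

0010101010010101001010100101010010101001010100101010010
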